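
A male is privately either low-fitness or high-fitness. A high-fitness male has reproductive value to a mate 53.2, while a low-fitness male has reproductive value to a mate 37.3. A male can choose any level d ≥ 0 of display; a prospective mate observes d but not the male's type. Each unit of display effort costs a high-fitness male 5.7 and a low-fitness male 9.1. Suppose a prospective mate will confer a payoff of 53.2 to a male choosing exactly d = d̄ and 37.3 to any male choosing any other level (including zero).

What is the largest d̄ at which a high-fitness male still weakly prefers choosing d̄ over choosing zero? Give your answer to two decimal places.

2.79

Choosing d̄ yields the high-fitness type 53.2 − 5.7·d̄; choosing zero yields 37.3.
The high-fitness type is indifferent at 53.2 − 5.7·d̄ = 37.3, i.e. d̄ = (53.2 − 37.3) / 5.7 ≈ 2.79.
For any d̄ above 2.79 the high-fitness type would rather pool at zero, so separation collapses.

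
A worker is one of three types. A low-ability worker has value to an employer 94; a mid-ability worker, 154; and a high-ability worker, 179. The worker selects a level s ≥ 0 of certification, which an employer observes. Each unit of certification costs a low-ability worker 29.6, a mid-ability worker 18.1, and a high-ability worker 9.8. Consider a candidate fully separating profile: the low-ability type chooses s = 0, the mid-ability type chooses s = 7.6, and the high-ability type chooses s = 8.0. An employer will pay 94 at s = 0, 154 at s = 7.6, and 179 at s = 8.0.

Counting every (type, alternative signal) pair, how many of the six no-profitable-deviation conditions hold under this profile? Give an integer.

4

Low-ability (own payoff 94): to s=7.6 gives 154 − 29.6×7.6 = -70.96 → no gain ✓; to s=8.0 gives 179 − 29.6×8.0 = -57.8 → no gain ✓.
Mid-ability (own payoff 154 − 18.1×7.6 = 16.44): to s=0 gives 94 → profitable ✗; to s=8.0 gives 179 − 18.1×8.0 = 34.2 → profitable ✗.
High-ability (own payoff 179 − 9.8×8.0 = 100.6): to s=0 gives 94 → no gain ✓; to s=7.6 gives 154 − 9.8×7.6 = 79.52 → no gain ✓.
4 of the 6 constraints hold; not an equilibrium.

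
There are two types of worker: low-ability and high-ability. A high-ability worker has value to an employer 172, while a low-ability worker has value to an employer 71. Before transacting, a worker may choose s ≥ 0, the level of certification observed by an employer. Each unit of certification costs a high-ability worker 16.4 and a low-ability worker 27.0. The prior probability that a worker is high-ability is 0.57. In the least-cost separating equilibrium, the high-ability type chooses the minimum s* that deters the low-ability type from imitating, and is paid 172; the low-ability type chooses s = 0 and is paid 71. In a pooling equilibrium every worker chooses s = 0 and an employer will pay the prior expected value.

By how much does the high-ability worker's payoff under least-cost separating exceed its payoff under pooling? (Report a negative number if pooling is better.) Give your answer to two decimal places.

-17.92

Least-cost separating signal: s* solves 71 = 172 − 27.0·s*, so s* = (172 − 71)/27.0 ≈ 3.7407.
High-ability type's separating payoff: 172 − 16.4 × s* = 172 − 16.4 × (172 − 71)/27.0 = 172 − 1656.4/27.0 ≈ 110.6519.
Pooling payoff: 0.57 × 172 + 0.43 × 71 = 128.57.
Difference: 110.6519 − 128.57 = -17.9181, i.e. -17.92 to two decimal places.
The high-ability type would prefer the pooling outcome.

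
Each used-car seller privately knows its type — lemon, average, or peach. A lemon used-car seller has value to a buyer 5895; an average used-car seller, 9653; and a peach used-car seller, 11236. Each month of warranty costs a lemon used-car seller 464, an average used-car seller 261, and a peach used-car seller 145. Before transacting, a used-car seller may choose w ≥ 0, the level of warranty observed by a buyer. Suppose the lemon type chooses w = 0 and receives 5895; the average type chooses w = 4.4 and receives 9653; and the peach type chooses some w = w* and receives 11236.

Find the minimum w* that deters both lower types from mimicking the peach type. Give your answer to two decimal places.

11.51

Average type (on-path payoff 9653 − 261×4.4 = 8504.6) won't mimic when 8504.6 ≥ 11236 − 261·w*, i.e. w* ≥ 10.47.
Lemon type (on-path payoff 5895) won't mimic when 5895 ≥ 11236 − 464·w*, i.e. w* ≥ 11.51.
Both must hold, so w* = max(11.51, 10.47) = 11.51. The lemon type's constraint binds.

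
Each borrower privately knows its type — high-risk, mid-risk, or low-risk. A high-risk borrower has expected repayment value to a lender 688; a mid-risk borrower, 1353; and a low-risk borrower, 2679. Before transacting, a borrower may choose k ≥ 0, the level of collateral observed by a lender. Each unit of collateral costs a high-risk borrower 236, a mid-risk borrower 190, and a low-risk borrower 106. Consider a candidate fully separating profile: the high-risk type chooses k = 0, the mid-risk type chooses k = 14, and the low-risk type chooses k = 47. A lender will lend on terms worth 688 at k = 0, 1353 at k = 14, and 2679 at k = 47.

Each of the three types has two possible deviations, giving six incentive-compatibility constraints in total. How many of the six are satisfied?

3

High-risk (own payoff 688): to k=14 gives 1353 − 236×14 = -1951 → no gain ✓; to k=47 gives 2679 − 236×47 = -8413 → no gain ✓.
Mid-risk (own payoff 1353 − 190×14 = -1307): to k=0 gives 688 → profitable ✗; to k=47 gives 2679 − 190×47 = -6251 → no gain ✓.
Low-risk (own payoff 2679 − 106×47 = -2303): to k=0 gives 688 → profitable ✗; to k=14 gives 1353 − 106×14 = -131 → profitable ✗.
3 of the 6 constraints hold; not an equilibrium.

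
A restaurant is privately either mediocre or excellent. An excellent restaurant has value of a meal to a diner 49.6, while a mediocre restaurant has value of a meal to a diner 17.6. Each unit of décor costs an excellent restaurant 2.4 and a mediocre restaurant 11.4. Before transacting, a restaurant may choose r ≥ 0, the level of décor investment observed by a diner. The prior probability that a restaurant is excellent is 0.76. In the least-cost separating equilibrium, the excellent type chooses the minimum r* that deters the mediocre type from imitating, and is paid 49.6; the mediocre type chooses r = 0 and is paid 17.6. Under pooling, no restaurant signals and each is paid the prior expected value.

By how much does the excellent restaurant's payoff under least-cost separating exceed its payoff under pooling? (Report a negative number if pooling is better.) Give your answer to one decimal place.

Least-cost separating signal: r* solves 17.6 = 49.6 − 11.4·r*, so r* = (49.6 − 17.6)/11.4 ≈ 2.8070.
Excellent type's separating payoff: 49.6 − 2.4 × r* = 49.6 − 2.4 × (49.6 − 17.6)/11.4 = 49.6 − 76.8/11.4 ≈ 42.863.
Pooling payoff: 0.76 × 49.6 + 0.24 × 17.6 = 41.92.
Difference: 42.863 − 41.92 = 0.943, i.e. 0.9 to one decimal place.
The excellent type prefers to separate.

0.9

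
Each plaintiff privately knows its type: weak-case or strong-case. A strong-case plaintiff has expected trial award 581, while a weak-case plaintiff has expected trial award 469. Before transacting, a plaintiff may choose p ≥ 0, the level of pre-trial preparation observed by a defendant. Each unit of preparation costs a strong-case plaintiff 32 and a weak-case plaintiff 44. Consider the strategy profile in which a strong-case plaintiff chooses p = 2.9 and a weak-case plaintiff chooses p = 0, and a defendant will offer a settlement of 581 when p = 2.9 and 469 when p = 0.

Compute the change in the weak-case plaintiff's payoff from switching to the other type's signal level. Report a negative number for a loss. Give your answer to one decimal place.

-15.6

Playing p = 0 the weak-case plaintiff receives 469.
Deviating to p = 2.9 brings payment 581 at cost 44 × 2.9 = 127.6, netting 453.4.
Gain from deviating: 453.4 − 469 = -15.6.
The gain is negative, so the weak-case type's incentive-compatibility constraint is satisfied.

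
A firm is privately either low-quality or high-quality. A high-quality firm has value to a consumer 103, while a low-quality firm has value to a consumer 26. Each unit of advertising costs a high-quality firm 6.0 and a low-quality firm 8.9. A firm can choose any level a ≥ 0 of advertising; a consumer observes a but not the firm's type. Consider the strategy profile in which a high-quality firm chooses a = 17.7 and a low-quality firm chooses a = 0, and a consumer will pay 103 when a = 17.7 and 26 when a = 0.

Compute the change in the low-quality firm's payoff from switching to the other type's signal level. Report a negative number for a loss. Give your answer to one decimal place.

Playing a = 0 the low-quality firm receives 26.
Deviating to a = 17.7 brings payment 103 at cost 8.9 × 17.7 = 157.53, netting -54.53.
Gain from deviating: -54.53 − 26 = -80.53, i.e. -80.5 to one decimal place.
The gain is negative, so the low-quality type's incentive-compatibility constraint is satisfied.

-80.5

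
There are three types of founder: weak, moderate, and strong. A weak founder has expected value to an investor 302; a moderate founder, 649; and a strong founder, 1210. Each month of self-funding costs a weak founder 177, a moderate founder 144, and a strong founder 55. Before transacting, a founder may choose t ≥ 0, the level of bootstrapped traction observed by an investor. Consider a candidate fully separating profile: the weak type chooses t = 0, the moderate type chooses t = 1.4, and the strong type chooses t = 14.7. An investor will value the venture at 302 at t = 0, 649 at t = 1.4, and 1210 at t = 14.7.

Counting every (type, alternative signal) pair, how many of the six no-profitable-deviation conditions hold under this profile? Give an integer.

Moderate (own payoff 649 − 144×1.4 = 447.4): to t=0 gives 302 → no gain ✓; to t=14.7 gives 1210 − 144×14.7 = -906.8 → no gain ✓.
Strong (own payoff 1210 − 55×14.7 = 401.5): to t=0 gives 302 → no gain ✓; to t=1.4 gives 649 − 55×1.4 = 572 → profitable ✗.
Weak (own payoff 302): to t=1.4 gives 649 − 177×1.4 = 401.2 → profitable ✗; to t=14.7 gives 1210 − 177×14.7 = -1391.9 → no gain ✓.
4 of the 6 constraints hold; not an equilibrium.

4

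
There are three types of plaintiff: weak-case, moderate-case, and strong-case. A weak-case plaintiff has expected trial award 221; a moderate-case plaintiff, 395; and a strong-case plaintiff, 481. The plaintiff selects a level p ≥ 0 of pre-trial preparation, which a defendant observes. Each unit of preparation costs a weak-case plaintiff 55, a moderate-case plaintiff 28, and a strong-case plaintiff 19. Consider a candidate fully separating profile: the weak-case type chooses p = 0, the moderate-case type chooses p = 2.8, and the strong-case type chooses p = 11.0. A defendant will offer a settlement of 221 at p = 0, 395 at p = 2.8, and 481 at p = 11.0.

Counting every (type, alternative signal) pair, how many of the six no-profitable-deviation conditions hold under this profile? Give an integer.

Moderate-case (own payoff 395 − 28×2.8 = 316.6): to p=0 gives 221 → no gain ✓; to p=11.0 gives 481 − 28×11.0 = 173 → no gain ✓.
Strong-case (own payoff 481 − 19×11.0 = 272): to p=0 gives 221 → no gain ✓; to p=2.8 gives 395 − 19×2.8 = 341.8 → profitable ✗.
Weak-case (own payoff 221): to p=2.8 gives 395 − 55×2.8 = 241 → profitable ✗; to p=11.0 gives 481 − 55×11.0 = -124 → no gain ✓.
4 of the 6 constraints hold; not an equilibrium.

4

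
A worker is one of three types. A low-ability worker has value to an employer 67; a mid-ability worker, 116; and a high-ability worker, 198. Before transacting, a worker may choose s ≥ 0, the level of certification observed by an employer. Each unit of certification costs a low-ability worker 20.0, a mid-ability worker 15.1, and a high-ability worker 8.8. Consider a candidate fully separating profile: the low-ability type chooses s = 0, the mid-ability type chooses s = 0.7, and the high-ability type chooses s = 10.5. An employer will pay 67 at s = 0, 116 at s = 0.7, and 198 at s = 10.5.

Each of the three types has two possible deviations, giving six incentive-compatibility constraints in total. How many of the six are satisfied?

4

Low-ability (own payoff 67): to s=0.7 gives 116 − 20.0×0.7 = 102 → profitable ✗; to s=10.5 gives 198 − 20.0×10.5 = -12 → no gain ✓.
Mid-ability (own payoff 116 − 15.1×0.7 = 105.43): to s=0 gives 67 → no gain ✓; to s=10.5 gives 198 − 15.1×10.5 = 39.45 → no gain ✓.
High-ability (own payoff 198 − 8.8×10.5 = 105.6): to s=0 gives 67 → no gain ✓; to s=0.7 gives 116 − 8.8×0.7 = 109.84 → profitable ✗.
4 of the 6 constraints hold; not an equilibrium.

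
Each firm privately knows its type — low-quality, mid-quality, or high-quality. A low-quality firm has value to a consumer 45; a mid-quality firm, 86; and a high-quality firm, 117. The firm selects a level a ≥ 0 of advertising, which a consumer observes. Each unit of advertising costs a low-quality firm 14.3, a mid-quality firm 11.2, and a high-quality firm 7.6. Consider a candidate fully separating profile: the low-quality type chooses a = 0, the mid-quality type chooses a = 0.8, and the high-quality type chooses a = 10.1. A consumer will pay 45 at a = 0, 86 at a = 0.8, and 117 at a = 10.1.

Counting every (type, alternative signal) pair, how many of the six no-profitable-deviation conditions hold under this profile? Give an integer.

3

High-quality (own payoff 117 − 7.6×10.1 = 40.24): to a=0 gives 45 → profitable ✗; to a=0.8 gives 86 − 7.6×0.8 = 79.92 → profitable ✗.
Mid-quality (own payoff 86 − 11.2×0.8 = 77.04): to a=0 gives 45 → no gain ✓; to a=10.1 gives 117 − 11.2×10.1 = 3.88 → no gain ✓.
Low-quality (own payoff 45): to a=0.8 gives 86 − 14.3×0.8 = 74.56 → profitable ✗; to a=10.1 gives 117 − 14.3×10.1 = -27.43 → no gain ✓.
3 of the 6 constraints hold; not an equilibrium.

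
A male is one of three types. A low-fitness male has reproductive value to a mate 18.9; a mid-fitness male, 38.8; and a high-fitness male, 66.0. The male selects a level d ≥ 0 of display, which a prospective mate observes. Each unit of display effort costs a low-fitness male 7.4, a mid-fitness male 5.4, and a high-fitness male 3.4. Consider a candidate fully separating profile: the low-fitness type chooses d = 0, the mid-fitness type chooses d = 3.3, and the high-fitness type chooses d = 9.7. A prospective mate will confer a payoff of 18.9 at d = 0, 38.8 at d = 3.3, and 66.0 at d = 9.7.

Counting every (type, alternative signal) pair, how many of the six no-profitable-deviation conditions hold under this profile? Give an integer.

6

High-fitness (own payoff 66.0 − 3.4×9.7 = 33.02): to d=0 gives 18.9 → no gain ✓; to d=3.3 gives 38.8 − 3.4×3.3 = 27.58 → no gain ✓.
Mid-fitness (own payoff 38.8 − 5.4×3.3 = 20.98): to d=0 gives 18.9 → no gain ✓; to d=9.7 gives 66.0 − 5.4×9.7 = 13.62 → no gain ✓.
Low-fitness (own payoff 18.9): to d=3.3 gives 38.8 − 7.4×3.3 = 14.38 → no gain ✓; to d=9.7 gives 66.0 − 7.4×9.7 = -5.78 → no gain ✓.
6 of the 6 constraints hold; this profile is a separating equilibrium.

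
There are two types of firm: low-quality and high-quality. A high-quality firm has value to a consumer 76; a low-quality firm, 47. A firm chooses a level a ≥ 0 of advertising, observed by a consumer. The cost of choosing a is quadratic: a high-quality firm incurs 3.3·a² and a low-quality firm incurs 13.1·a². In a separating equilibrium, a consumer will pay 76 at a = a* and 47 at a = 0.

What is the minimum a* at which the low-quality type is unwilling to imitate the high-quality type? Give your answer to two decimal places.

The low-quality type at a = 0 receives 47; imitating at a* yields 76 − 13.1·a*².
Indifference: 47 = 76 − 13.1·a*², so a*² = (76 − 47) / 13.1 ≈ 2.2137.
a* = √2.2137 ≈ 1.49.

1.49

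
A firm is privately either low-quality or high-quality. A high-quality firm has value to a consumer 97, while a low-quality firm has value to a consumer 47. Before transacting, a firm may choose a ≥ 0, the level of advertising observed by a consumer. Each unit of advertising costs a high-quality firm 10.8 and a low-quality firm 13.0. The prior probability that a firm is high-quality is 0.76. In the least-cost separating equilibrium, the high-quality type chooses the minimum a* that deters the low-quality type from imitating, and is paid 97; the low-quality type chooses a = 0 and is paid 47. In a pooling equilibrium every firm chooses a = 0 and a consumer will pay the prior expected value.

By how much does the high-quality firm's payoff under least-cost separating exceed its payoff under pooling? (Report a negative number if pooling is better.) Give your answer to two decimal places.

-29.54

Least-cost separating signal: a* solves 47 = 97 − 13.0·a*, so a* = (97 − 47)/13.0 ≈ 3.8462.
High-quality type's separating payoff: 97 − 10.8 × a* = 97 − 10.8 × (97 − 47)/13.0 = 97 − 540/13.0 ≈ 55.4615.
Pooling payoff: 0.76 × 97 + 0.24 × 47 = 85.
Difference: 55.4615 − 85 = -29.5385, i.e. -29.54 to two decimal places.
The high-quality type would prefer the pooling outcome.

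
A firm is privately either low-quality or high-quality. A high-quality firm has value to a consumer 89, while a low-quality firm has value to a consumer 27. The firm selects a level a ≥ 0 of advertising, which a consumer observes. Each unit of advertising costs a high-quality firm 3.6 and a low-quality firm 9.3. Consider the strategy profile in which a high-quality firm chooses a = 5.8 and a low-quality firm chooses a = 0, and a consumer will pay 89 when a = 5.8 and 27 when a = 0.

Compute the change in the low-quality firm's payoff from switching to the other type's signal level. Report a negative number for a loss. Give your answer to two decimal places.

8.06

Playing a = 0 the low-quality firm receives 27.
Deviating to a = 5.8 brings payment 89 at cost 9.3 × 5.8 = 53.94, netting 35.06.
Gain from deviating: 35.06 − 27 = 8.06.
The gain is positive, so the low-quality type's incentive-compatibility constraint is violated — this profile is not a separating equilibrium.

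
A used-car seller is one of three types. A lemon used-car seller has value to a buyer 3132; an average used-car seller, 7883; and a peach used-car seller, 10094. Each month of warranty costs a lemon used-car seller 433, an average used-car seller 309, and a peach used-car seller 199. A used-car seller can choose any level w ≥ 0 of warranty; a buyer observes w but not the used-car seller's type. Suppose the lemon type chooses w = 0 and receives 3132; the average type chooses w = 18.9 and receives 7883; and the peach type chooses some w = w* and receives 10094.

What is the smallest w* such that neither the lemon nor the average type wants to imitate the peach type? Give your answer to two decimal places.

Lemon type (on-path payoff 3132) won't mimic when 3132 ≥ 10094 − 433·w*, i.e. w* ≥ 16.08.
Average type (on-path payoff 7883 − 309×18.9 = 2042.9) won't mimic when 2042.9 ≥ 10094 − 309·w*, i.e. w* ≥ 26.06.
Both must hold, so w* = max(16.08, 26.06) = 26.06. The average type's constraint binds.

26.06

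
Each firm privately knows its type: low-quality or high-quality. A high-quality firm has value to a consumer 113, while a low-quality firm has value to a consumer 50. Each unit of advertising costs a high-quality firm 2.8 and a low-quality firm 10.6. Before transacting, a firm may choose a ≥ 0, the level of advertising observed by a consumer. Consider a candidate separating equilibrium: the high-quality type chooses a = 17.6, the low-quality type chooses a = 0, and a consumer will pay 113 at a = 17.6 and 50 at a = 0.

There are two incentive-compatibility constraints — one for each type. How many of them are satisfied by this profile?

2

Low-quality type: stay at 0 → 50; mimic → 113 − 10.6 × 17.6 = -73.56. IC holds (50 ≥ -73.56).
High-quality type: signal → 113 − 2.8 × 17.6 = 63.72; deviate to 0 → 50. IC holds (63.72 ≥ 50).
2 of 2 constraints hold, so this is a separating equilibrium.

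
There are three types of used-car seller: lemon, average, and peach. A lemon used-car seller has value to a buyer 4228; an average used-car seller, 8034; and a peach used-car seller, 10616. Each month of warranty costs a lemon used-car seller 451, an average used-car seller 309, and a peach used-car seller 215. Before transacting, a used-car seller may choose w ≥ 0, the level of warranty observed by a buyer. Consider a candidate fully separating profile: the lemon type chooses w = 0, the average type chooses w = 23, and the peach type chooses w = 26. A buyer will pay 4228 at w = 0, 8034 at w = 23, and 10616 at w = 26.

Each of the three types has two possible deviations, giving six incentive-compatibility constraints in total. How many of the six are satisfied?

4

Average (own payoff 8034 − 309×23 = 927): to w=0 gives 4228 → profitable ✗; to w=26 gives 10616 − 309×26 = 2582 → profitable ✗.
Peach (own payoff 10616 − 215×26 = 5026): to w=0 gives 4228 → no gain ✓; to w=23 gives 8034 − 215×23 = 3089 → no gain ✓.
Lemon (own payoff 4228): to w=23 gives 8034 − 451×23 = -2339 → no gain ✓; to w=26 gives 10616 − 451×26 = -1110 → no gain ✓.
4 of the 6 constraints hold; not an equilibrium.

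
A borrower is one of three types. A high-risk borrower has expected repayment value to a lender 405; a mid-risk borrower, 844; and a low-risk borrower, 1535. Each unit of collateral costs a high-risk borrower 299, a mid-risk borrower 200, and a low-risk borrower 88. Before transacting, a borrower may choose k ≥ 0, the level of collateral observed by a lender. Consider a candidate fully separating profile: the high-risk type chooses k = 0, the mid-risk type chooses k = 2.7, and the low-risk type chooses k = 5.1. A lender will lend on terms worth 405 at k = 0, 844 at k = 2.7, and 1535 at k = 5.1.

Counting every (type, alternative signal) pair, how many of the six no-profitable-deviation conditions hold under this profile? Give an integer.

4

Low-risk (own payoff 1535 − 88×5.1 = 1086.2): to k=0 gives 405 → no gain ✓; to k=2.7 gives 844 − 88×2.7 = 606.4 → no gain ✓.
Mid-risk (own payoff 844 − 200×2.7 = 304): to k=0 gives 405 → profitable ✗; to k=5.1 gives 1535 − 200×5.1 = 515 → profitable ✗.
High-risk (own payoff 405): to k=2.7 gives 844 − 299×2.7 = 36.7 → no gain ✓; to k=5.1 gives 1535 − 299×5.1 = 10.1 → no gain ✓.
4 of the 6 constraints hold; not an equilibrium.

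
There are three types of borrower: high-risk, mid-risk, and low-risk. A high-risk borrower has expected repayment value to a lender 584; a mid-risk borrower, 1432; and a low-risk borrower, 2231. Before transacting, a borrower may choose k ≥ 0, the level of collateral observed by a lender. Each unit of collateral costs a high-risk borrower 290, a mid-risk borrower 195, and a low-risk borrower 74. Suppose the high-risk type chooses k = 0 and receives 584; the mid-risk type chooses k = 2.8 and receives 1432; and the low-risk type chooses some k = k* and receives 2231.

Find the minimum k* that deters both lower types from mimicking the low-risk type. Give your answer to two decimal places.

Mid-risk type (on-path payoff 1432 − 195×2.8 = 886) won't mimic when 886 ≥ 2231 − 195·k*, i.e. k* ≥ 6.90.
High-risk type (on-path payoff 584) won't mimic when 584 ≥ 2231 − 290·k*, i.e. k* ≥ 5.68.
Both must hold, so k* = max(5.68, 6.90) = 6.90. The mid-risk type's constraint binds.

6.90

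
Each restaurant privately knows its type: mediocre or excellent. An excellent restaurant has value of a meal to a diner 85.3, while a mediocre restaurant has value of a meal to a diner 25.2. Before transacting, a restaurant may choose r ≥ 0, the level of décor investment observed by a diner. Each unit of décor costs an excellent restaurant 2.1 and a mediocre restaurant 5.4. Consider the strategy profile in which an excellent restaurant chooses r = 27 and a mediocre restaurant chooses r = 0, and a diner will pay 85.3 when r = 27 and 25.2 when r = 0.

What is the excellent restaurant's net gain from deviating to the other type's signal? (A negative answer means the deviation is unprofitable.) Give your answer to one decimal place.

-3.4

Playing r = 27 the excellent restaurant receives 85.3 − 2.1 × 27 = 28.6.
Deviating to r = 0 yields 25.2 instead.
Gain from deviating: 25.2 − 28.6 = -3.4.
The gain is negative, so the excellent type's incentive-compatibility constraint is satisfied.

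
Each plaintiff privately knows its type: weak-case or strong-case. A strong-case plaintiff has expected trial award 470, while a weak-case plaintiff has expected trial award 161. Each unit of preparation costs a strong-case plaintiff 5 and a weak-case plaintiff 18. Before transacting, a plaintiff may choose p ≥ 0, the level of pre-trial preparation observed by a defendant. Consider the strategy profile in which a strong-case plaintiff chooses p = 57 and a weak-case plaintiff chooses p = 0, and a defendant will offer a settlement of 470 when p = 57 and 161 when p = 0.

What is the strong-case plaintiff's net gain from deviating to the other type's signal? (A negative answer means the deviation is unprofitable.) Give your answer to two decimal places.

Playing p = 57 the strong-case plaintiff receives 470 − 5 × 57 = 185.
Deviating to p = 0 yields 161 instead.
Gain from deviating: 161 − 185 = -24.00.
The gain is negative, so the strong-case type's incentive-compatibility constraint is satisfied.

-24.00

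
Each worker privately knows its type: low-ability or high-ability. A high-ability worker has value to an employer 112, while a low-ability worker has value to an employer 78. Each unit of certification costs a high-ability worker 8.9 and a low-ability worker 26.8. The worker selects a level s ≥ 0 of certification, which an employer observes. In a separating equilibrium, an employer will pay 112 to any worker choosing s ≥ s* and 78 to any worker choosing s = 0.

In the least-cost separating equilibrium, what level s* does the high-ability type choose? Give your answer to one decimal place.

A low-ability worker choosing s = 0 receives 78.
Imitating at s* instead would pay 112 at cost 26.8·s*, netting 112 − 26.8·s*.
Indifference: 78 = 112 − 26.8·s*, so s* = (112 − 78) / 26.8 ≈ 1.3.
This is the low-ability type's binding incentive-compatibility constraint; any s ≥ 1.3 sustains separation on that side.

1.3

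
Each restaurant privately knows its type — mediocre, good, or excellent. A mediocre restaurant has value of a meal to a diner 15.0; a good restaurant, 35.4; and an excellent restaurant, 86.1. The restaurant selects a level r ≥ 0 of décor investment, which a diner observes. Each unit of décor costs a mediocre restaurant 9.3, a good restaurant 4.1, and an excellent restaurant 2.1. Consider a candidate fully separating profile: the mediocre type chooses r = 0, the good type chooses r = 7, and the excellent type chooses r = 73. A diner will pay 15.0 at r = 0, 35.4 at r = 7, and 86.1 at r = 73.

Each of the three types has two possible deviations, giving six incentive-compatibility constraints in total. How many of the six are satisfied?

Mediocre (own payoff 15.0): to r=7 gives 35.4 − 9.3×7 = -29.7 → no gain ✓; to r=73 gives 86.1 − 9.3×73 = -592.8 → no gain ✓.
Excellent (own payoff 86.1 − 2.1×73 = -67.2): to r=0 gives 15.0 → profitable ✗; to r=7 gives 35.4 − 2.1×7 = 20.7 → profitable ✗.
Good (own payoff 35.4 − 4.1×7 = 6.7): to r=0 gives 15.0 → profitable ✗; to r=73 gives 86.1 − 4.1×73 = -213.2 → no gain ✓.
3 of the 6 constraints hold; not an equilibrium.

3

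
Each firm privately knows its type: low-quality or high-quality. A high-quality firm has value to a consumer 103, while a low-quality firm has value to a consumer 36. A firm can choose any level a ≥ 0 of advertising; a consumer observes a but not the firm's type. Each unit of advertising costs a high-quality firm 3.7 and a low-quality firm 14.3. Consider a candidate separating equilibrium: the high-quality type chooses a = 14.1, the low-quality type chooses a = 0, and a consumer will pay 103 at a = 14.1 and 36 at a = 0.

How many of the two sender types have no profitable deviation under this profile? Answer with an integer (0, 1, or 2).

2

Low-quality type: stay at 0 → 36; mimic → 103 − 14.3 × 14.1 = -98.63. IC holds (36 ≥ -98.63).
High-quality type: signal → 103 − 3.7 × 14.1 = 50.83; deviate to 0 → 36. IC holds (50.83 ≥ 36).
2 of 2 constraints hold, so this is a separating equilibrium.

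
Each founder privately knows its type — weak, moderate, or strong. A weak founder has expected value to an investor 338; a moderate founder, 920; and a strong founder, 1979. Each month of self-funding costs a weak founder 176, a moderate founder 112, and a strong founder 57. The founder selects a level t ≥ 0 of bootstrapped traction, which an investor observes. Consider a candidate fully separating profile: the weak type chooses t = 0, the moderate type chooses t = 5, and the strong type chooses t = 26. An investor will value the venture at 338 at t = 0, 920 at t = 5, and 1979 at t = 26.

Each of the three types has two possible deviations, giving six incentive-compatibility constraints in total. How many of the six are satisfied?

Moderate (own payoff 920 − 112×5 = 360): to t=0 gives 338 → no gain ✓; to t=26 gives 1979 − 112×26 = -933 → no gain ✓.
Weak (own payoff 338): to t=5 gives 920 − 176×5 = 40 → no gain ✓; to t=26 gives 1979 − 176×26 = -2597 → no gain ✓.
Strong (own payoff 1979 − 57×26 = 497): to t=0 gives 338 → no gain ✓; to t=5 gives 920 − 57×5 = 635 → profitable ✗.
5 of the 6 constraints hold; not an equilibrium.

5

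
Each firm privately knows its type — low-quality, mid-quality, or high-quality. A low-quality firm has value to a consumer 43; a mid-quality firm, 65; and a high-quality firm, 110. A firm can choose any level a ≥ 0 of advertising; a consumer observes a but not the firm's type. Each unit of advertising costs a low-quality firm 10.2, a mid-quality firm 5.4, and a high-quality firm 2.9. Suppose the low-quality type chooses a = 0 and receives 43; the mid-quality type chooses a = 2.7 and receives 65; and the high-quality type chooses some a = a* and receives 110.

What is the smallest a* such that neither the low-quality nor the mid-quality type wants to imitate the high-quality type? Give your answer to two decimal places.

11.03

Mid-quality type (on-path payoff 65 − 5.4×2.7 = 50.42) won't mimic when 50.42 ≥ 110 − 5.4·a*, i.e. a* ≥ 11.03.
Low-quality type (on-path payoff 43) won't mimic when 43 ≥ 110 − 10.2·a*, i.e. a* ≥ 6.57.
Both must hold, so a* = max(6.57, 11.03) = 11.03. The mid-quality type's constraint binds.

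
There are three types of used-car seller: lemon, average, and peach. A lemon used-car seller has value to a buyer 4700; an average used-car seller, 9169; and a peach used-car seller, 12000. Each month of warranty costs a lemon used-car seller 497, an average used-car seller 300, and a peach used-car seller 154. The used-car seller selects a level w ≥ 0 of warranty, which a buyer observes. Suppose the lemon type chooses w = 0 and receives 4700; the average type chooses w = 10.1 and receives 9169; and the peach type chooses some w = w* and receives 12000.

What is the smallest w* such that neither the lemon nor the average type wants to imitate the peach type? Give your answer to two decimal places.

19.54

Lemon type (on-path payoff 4700) won't mimic when 4700 ≥ 12000 − 497·w*, i.e. w* ≥ 14.69.
Average type (on-path payoff 9169 − 300×10.1 = 6139) won't mimic when 6139 ≥ 12000 − 300·w*, i.e. w* ≥ 19.54.
Both must hold, so w* = max(14.69, 19.54) = 19.54. The average type's constraint binds.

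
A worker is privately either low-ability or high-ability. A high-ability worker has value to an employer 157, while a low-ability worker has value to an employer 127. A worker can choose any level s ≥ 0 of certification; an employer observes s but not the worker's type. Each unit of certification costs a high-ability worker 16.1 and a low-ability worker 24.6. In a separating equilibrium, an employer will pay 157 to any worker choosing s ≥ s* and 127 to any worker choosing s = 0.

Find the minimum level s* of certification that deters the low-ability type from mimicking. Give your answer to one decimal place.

A low-ability worker choosing s = 0 receives 127.
Imitating at s* instead would pay 157 at cost 24.6·s*, netting 157 − 24.6·s*.
Indifference: 127 = 157 − 24.6·s*, so s* = (157 − 127) / 24.6 ≈ 1.2.
This is the low-ability type's binding incentive-compatibility constraint; any s ≥ 1.2 sustains separation on that side.

1.2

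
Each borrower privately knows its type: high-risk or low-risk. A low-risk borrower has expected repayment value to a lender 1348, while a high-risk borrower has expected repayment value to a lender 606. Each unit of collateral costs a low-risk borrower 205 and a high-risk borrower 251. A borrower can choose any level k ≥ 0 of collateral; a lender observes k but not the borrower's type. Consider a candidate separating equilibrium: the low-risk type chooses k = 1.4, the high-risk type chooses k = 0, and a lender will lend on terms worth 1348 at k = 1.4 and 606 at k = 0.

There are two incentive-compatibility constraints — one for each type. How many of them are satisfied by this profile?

Low-risk type: signal → 1348 − 205 × 1.4 = 1061; deviate to 0 → 606. IC holds (1061 ≥ 606).
High-risk type: stay at 0 → 606; mimic → 1348 − 251 × 1.4 = 996.6. IC fails (606 < 996.6).
1 of 2 constraints hold, so this profile is not an equilibrium.

1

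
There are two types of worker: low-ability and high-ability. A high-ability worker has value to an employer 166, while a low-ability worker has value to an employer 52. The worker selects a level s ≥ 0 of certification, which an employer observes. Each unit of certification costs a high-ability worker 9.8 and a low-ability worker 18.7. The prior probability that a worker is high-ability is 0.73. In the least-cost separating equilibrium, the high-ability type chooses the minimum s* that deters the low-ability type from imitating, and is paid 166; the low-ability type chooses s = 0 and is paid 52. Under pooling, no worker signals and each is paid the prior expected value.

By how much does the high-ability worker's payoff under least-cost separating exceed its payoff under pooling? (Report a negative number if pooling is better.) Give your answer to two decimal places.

Least-cost separating signal: s* solves 52 = 166 − 18.7·s*, so s* = (166 − 52)/18.7 ≈ 6.0963.
High-ability type's separating payoff: 166 − 9.8 × s* = 166 − 9.8 × (166 − 52)/18.7 = 166 − 1117.2/18.7 ≈ 106.2567.
Pooling payoff: 0.73 × 166 + 0.27 × 52 = 135.22.
Difference: 106.2567 − 135.22 = -28.9633, i.e. -28.96 to two decimal places.
The high-ability type would prefer the pooling outcome.

-28.96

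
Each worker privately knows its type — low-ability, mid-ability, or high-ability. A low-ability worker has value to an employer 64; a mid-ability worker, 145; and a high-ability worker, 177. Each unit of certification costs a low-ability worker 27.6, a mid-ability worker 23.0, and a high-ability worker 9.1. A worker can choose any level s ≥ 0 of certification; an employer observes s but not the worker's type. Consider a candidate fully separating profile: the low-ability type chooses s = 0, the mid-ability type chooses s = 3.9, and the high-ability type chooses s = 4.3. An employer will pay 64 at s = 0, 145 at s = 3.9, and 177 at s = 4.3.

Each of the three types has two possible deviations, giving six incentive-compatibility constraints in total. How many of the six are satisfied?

4

Low-ability (own payoff 64): to s=3.9 gives 145 − 27.6×3.9 = 37.36 → no gain ✓; to s=4.3 gives 177 − 27.6×4.3 = 58.32 → no gain ✓.
High-ability (own payoff 177 − 9.1×4.3 = 137.87): to s=0 gives 64 → no gain ✓; to s=3.9 gives 145 − 9.1×3.9 = 109.51 → no gain ✓.
Mid-ability (own payoff 145 − 23.0×3.9 = 55.3): to s=0 gives 64 → profitable ✗; to s=4.3 gives 177 − 23.0×4.3 = 78.1 → profitable ✗.
4 of the 6 constraints hold; not an equilibrium.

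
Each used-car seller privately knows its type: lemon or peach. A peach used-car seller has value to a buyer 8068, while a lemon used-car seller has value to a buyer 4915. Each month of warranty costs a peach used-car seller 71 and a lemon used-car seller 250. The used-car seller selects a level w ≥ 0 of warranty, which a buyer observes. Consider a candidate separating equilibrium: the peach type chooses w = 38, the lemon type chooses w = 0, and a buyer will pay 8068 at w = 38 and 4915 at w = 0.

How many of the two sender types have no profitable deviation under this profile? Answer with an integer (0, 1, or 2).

2

Peach type: signal → 8068 − 71 × 38 = 5370; deviate to 0 → 4915. IC holds (5370 ≥ 4915).
Lemon type: stay at 0 → 4915; mimic → 8068 − 250 × 38 = -1432. IC holds (4915 ≥ -1432).
2 of 2 constraints hold, so this is a separating equilibrium.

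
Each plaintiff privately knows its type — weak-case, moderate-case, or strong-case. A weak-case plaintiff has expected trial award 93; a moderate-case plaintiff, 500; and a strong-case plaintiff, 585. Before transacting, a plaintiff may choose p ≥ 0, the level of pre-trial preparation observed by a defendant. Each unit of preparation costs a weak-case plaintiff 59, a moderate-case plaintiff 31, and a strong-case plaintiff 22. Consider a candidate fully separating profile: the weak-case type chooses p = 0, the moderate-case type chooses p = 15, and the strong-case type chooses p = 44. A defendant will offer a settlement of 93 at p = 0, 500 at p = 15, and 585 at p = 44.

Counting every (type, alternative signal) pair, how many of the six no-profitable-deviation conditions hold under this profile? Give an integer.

3

Moderate-case (own payoff 500 − 31×15 = 35): to p=0 gives 93 → profitable ✗; to p=44 gives 585 − 31×44 = -779 → no gain ✓.
Strong-case (own payoff 585 − 22×44 = -383): to p=0 gives 93 → profitable ✗; to p=15 gives 500 − 22×15 = 170 → profitable ✗.
Weak-case (own payoff 93): to p=15 gives 500 − 59×15 = -385 → no gain ✓; to p=44 gives 585 − 59×44 = -2011 → no gain ✓.
3 of the 6 constraints hold; not an equilibrium.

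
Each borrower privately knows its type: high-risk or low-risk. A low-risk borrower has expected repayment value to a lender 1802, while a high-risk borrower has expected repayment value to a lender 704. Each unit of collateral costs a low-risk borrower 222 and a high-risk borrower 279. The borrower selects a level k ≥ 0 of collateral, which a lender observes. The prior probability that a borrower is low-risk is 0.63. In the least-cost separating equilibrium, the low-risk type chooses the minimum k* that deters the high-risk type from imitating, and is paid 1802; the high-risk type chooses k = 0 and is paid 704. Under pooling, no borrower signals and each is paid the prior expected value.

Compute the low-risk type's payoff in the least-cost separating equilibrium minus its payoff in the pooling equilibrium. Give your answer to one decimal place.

-467.4

Least-cost separating signal: k* solves 704 = 1802 − 279·k*, so k* = (1802 − 704)/279 ≈ 3.9355.
Low-risk type's separating payoff: 1802 − 222 × k* = 1802 − 222 × (1802 − 704)/279 = 1802 − 243756/279 ≈ 928.323.
Pooling payoff: 0.63 × 1802 + 0.37 × 704 = 1395.74.
Difference: 928.323 − 1395.74 = -467.417, i.e. -467.4 to one decimal place.
The low-risk type would prefer the pooling outcome.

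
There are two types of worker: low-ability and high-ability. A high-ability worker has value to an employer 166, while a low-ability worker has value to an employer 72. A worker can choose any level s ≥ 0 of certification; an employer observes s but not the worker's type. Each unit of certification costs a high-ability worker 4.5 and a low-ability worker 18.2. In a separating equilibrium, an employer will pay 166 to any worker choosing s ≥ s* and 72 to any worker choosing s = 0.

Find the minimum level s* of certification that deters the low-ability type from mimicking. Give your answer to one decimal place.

A low-ability worker choosing s = 0 receives 72.
Imitating at s* instead would pay 166 at cost 18.2·s*, netting 166 − 18.2·s*.
Indifference: 72 = 166 − 18.2·s*, so s* = (166 − 72) / 18.2 ≈ 5.2.
This is the low-ability type's binding incentive-compatibility constraint; any s ≥ 5.2 sustains separation on that side.

5.2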